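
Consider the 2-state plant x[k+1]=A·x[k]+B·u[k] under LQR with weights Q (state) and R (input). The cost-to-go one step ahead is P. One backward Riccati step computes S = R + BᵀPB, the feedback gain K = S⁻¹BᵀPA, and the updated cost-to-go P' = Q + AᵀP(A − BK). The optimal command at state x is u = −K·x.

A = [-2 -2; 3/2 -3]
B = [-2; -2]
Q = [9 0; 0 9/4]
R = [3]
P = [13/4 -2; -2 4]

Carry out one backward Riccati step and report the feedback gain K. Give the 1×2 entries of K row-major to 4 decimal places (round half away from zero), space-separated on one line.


BᵀP = [-2.5000 -4.0000]
S = R + BᵀPB = [3] + [13.0000] = [16.0000]
BᵀPA = [-1.0000 17.0000]
K = S⁻¹·BᵀPA = [-0.0625 1.0625]
A−BK = [-2.1250 0.1250; 1.3750 -0.8750]
AᵀP(A−BK) = [33.9375 -9.9375; -9.9375 6.9375]
P' = Q + AᵀP(A−BK) = [42.9375 -9.9375; -9.9375 9.1875]
tr(P') = 52.1250

-0.0625 1.0625


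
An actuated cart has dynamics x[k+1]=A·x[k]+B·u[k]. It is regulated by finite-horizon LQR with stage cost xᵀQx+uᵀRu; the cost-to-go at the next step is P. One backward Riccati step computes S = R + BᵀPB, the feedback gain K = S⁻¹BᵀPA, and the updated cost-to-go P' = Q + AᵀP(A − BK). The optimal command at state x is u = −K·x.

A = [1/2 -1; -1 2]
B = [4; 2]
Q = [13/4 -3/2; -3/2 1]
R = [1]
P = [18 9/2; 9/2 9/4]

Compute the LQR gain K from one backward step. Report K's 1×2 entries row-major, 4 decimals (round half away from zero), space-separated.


BᵀP = [81.0000 22.5000]
S = R + BᵀPB = [1] + [369.0000] = [370.0000]
BᵀPA = [18.0000 -36.0000]
K = S⁻¹·BᵀPA = [0.0486 -0.0973]
A−BK = [0.3054 -0.6108; -1.0973 2.1946]
AᵀP(A−BK) = [1.3743 -2.7486; -2.7486 5.4973]
P' = Q + AᵀP(A−BK) = [4.6243 -4.2486; -4.2486 6.4973]
tr(P') = 11.1216

0.0486 -0.0973


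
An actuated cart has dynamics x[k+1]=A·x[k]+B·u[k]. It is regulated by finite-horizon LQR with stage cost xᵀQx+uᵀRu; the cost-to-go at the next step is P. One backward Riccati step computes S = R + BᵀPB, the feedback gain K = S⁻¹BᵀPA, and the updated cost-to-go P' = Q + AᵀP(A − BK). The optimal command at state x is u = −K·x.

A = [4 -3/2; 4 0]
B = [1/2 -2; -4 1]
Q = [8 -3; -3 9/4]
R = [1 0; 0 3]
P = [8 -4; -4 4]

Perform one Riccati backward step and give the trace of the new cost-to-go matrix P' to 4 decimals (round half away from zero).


BᵀP = [20.0000 -18.0000; -20.0000 12.0000]
S = R + BᵀPB = [1 0; 0 3] + [82.0000 -58.0000; -58.0000 52.0000] = [83.0000 -58.0000; -58.0000 55.0000]
BᵀPA = [8.0000 -30.0000; -32.0000 30.0000]
K = S⁻¹·BᵀPA = [-1.1790 0.0749; -1.8251 0.6245]
A−BK = [0.9392 -0.2885; 1.1091 -0.3247]
AᵀP(A−BK) = [15.0275 -4.6162; -4.6162 1.5137]
P' = Q + AᵀP(A−BK) = [23.0275 -7.6162; -7.6162 3.7637]
tr(P') = 26.7912

26.7912


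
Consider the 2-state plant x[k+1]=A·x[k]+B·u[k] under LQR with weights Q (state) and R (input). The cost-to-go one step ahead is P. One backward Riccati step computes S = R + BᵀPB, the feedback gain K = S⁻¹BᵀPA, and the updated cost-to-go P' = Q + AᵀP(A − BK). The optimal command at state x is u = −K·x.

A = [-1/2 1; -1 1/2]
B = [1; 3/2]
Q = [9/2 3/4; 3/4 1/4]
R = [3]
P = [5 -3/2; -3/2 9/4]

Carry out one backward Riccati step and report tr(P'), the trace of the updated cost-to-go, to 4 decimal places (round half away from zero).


7.9909

BᵀP = [2.7500 1.8750]
S = R + BᵀPB = [3] + [5.5625] = [8.5625]
BᵀPA = [-3.2500 3.6875]
K = S⁻¹·BᵀPA = [-0.3796 0.4307]
A−BK = [-0.1204 0.5693; -0.4307 -0.1460]
AᵀP(A−BK) = [0.7664 -0.3504; -0.3504 2.4745]
P' = Q + AᵀP(A−BK) = [5.2664 0.3996; 0.3996 2.7245]
tr(P') = 7.9909


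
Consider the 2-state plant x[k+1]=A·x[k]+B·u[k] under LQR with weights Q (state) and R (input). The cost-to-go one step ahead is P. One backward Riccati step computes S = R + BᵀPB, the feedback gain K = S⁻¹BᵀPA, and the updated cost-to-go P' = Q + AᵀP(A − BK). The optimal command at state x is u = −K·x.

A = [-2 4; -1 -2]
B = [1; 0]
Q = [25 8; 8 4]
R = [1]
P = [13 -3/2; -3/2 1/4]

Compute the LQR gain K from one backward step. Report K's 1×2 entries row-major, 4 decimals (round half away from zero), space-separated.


-1.7500 3.9286

BᵀP = [13.0000 -1.5000]
S = R + BᵀPB = [1] + [13.0000] = [14.0000]
BᵀPA = [-24.5000 55.0000]
K = S⁻¹·BᵀPA = [-1.7500 3.9286]
A−BK = [-0.2500 0.0714; -1.0000 -2.0000]
AᵀP(A−BK) = [3.3750 -7.2500; -7.2500 16.9286]
P' = Q + AᵀP(A−BK) = [28.3750 0.7500; 0.7500 20.9286]
tr(P') = 49.3036


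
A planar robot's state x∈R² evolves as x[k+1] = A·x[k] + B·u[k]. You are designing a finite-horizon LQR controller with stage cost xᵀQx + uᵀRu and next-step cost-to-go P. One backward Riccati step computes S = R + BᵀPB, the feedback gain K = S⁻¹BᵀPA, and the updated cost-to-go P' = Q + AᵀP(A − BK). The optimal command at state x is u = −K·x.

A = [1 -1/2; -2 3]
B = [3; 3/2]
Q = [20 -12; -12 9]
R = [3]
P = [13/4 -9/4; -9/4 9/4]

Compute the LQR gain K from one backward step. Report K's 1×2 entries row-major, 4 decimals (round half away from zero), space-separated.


BᵀP = [6.3750 -3.3750]
S = R + BᵀPB = [3] + [14.0625] = [17.0625]
BᵀPA = [13.1250 -13.3125]
K = S⁻¹·BᵀPA = [0.7692 -0.7802]
A−BK = [-1.3077 1.8407; -3.1538 4.1703]
AᵀP(A−BK) = [11.1538 -13.8846; -13.8846 17.4258]
P' = Q + AᵀP(A−BK) = [31.1538 -25.8846; -25.8846 26.4258]
tr(P') = 57.5797

0.7692 -0.7802


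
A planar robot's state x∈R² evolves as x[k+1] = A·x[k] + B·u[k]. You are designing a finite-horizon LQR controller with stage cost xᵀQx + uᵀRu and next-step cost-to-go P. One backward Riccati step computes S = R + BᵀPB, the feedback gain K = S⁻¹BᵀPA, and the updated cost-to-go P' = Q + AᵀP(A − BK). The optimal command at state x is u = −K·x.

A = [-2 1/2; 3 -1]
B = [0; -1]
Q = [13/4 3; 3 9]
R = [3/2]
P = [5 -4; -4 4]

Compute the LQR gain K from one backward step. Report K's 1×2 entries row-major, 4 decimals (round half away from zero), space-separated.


-3.6364 1.0909

BᵀP = [4.0000 -4.0000]
S = R + BᵀPB = [3/2] + [4.0000] = [5.5000]
BᵀPA = [-20.0000 6.0000]
K = S⁻¹·BᵀPA = [-3.6364 1.0909]
A−BK = [-2.0000 0.5000; -0.6364 0.0909]
AᵀP(A−BK) = [31.2727 -9.1818; -9.1818 2.7045]
P' = Q + AᵀP(A−BK) = [34.5227 -6.1818; -6.1818 11.7045]
tr(P') = 46.2273


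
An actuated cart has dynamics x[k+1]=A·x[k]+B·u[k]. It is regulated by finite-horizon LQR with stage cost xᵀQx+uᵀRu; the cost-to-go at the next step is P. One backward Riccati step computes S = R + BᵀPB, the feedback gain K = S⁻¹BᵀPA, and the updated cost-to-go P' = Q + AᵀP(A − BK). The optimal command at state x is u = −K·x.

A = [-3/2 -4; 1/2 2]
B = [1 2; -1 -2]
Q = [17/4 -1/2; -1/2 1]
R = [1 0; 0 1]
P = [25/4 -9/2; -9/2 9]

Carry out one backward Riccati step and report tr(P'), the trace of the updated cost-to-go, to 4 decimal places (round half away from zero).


14.5020

BᵀP = [10.7500 -13.5000; 21.5000 -27.0000]
S = R + BᵀPB = [1 0; 0 1] + [24.2500 48.5000; 48.5000 97.0000] = [25.2500 48.5000; 48.5000 98.0000]
BᵀPA = [-22.8750 -70.0000; -45.7500 -140.0000]
K = S⁻¹·BᵀPA = [-0.1871 -0.5726; -0.3742 -1.1452]
A−BK = [-0.5644 -1.1370; -0.4356 -0.8630]
AᵀP(A−BK) = [1.6610 3.5092; 3.5092 7.5910]
P' = Q + AᵀP(A−BK) = [5.9110 3.0092; 3.0092 8.5910]
tr(P') = 14.5020


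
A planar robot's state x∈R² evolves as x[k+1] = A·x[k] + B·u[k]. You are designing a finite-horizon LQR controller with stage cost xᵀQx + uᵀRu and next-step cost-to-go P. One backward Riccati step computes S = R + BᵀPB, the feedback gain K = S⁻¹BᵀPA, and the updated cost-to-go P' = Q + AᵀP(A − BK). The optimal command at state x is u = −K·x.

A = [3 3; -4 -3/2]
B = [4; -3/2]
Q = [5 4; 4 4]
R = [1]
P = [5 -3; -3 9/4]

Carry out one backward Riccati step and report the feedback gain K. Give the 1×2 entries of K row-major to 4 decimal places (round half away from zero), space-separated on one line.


BᵀP = [24.5000 -15.3750]
S = R + BᵀPB = [1] + [121.0625] = [122.0625]
BᵀPA = [135.0000 96.5625]
K = S⁻¹·BᵀPA = [1.1060 0.7911]
A−BK = [-1.4240 -0.1644; -2.3410 -0.3134]
AᵀP(A−BK) = [3.6912 1.2028; 1.2028 0.6728]
P' = Q + AᵀP(A−BK) = [8.6912 5.2028; 5.2028 4.6728]
tr(P') = 13.3641

1.1060 0.7911


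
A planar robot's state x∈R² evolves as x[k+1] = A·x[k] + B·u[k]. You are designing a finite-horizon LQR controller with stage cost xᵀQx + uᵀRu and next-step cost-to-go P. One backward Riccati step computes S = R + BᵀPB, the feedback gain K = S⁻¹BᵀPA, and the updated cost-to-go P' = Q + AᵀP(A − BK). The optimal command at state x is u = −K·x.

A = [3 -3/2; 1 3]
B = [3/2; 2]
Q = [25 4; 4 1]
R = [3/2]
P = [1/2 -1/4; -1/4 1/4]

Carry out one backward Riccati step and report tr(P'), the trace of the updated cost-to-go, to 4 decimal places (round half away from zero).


BᵀP = [0.2500 0.1250]
S = R + BᵀPB = [3/2] + [0.6250] = [2.1250]
BᵀPA = [0.8750 0.0000]
K = S⁻¹·BᵀPA = [0.4118 0.0000]
A−BK = [2.3824 -1.5000; 0.1765 3.0000]
AᵀP(A−BK) = [2.8897 -3.3750; -3.3750 5.6250]
P' = Q + AᵀP(A−BK) = [27.8897 0.6250; 0.6250 6.6250]
tr(P') = 34.5147

34.5147


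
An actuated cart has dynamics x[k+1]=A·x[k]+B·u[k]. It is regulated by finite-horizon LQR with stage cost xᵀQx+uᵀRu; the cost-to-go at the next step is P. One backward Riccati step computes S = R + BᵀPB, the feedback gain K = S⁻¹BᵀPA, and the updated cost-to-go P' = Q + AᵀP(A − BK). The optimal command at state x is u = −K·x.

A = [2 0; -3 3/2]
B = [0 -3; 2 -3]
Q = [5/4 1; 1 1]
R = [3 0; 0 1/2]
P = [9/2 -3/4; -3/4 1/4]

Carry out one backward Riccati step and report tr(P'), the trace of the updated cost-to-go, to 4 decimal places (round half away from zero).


BᵀP = [-1.5000 0.5000; -11.2500 1.5000]
S = R + BᵀPB = [3 0; 0 1/2] + [1.0000 3.0000; 3.0000 29.2500] = [4.0000 3.0000; 3.0000 29.7500]
BᵀPA = [-4.5000 0.7500; -27.0000 2.2500]
K = S⁻¹·BᵀPA = [-0.4807 0.1415; -0.8591 0.0614]
A−BK = [-0.5773 0.1841; -4.6159 1.4011]
AᵀP(A−BK) = [3.8915 -1.0815; -1.0815 0.3183]
P' = Q + AᵀP(A−BK) = [5.1415 -0.0815; -0.0815 1.3183]
tr(P') = 6.4598

6.4598


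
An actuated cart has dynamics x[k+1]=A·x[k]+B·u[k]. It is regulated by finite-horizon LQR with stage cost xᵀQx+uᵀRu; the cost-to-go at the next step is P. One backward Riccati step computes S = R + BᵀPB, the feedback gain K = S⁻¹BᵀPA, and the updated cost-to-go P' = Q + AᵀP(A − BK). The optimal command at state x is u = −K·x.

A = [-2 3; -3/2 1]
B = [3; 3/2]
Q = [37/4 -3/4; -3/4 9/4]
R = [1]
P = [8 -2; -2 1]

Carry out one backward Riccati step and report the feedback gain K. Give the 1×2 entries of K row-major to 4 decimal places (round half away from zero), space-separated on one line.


BᵀP = [21.0000 -4.5000]
S = R + BᵀPB = [1] + [56.2500] = [57.2500]
BᵀPA = [-35.2500 58.5000]
K = S⁻¹·BᵀPA = [-0.6157 1.0218]
A−BK = [-0.1528 -0.0655; -0.5764 -0.5328]
AᵀP(A−BK) = [0.5459 -0.4803; -0.4803 1.2227]
P' = Q + AᵀP(A−BK) = [9.7959 -1.2303; -1.2303 3.4727]
tr(P') = 13.2686

-0.6157 1.0218


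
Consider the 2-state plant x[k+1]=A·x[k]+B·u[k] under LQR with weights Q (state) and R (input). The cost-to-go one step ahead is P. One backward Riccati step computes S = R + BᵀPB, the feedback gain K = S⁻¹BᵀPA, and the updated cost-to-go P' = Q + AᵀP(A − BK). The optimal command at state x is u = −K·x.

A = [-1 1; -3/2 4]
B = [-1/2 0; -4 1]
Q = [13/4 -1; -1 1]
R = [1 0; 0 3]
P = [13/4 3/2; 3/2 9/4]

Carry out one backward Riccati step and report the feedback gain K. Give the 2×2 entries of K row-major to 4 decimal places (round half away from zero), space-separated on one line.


BᵀP = [-7.6250 -9.7500; 1.5000 2.2500]
S = R + BᵀPB = [1 0; 0 3] + [42.8125 -9.7500; -9.7500 2.2500] = [43.8125 -9.7500; -9.7500 5.2500]
BᵀPA = [22.2500 -46.6250; -4.8750 10.5000]
K = S⁻¹·BᵀPA = [0.5134 -1.0552; 0.0248 0.0403]
A−BK = [-0.7433 0.4724; 0.5287 -0.2612]
AᵀP(A−BK) = [1.5110 -1.3248; -1.3248 1.6270]
P' = Q + AᵀP(A−BK) = [4.7610 -2.3248; -2.3248 2.6270]
tr(P') = 7.3880

0.5134 -1.0552 0.0248 0.0403


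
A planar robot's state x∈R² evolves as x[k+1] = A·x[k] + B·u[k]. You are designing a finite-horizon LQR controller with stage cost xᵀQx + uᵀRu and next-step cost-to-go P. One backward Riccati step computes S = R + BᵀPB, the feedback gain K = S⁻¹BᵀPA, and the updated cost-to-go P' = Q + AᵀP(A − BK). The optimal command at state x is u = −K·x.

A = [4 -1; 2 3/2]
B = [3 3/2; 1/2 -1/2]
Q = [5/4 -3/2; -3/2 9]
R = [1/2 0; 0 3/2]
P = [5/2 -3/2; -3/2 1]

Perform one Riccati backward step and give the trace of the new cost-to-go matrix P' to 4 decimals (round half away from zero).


BᵀP = [6.7500 -4.0000; 4.5000 -2.7500]
S = R + BᵀPB = [1/2 0; 0 3/2] + [18.2500 12.1250; 12.1250 8.1250] = [18.7500 12.1250; 12.1250 9.6250]
BᵀPA = [19.0000 -12.7500; 12.5000 -8.6250]
K = S⁻¹·BᵀPA = [0.9360 -0.5423; 0.1196 -0.2130]
A−BK = [1.0126 0.9463; 1.5918 1.6646]
AᵀP(A−BK) = [0.7212 -0.0346; -0.0346 0.4991]
P' = Q + AᵀP(A−BK) = [1.9712 -1.5346; -1.5346 9.4991]
tr(P') = 11.4702

11.4702


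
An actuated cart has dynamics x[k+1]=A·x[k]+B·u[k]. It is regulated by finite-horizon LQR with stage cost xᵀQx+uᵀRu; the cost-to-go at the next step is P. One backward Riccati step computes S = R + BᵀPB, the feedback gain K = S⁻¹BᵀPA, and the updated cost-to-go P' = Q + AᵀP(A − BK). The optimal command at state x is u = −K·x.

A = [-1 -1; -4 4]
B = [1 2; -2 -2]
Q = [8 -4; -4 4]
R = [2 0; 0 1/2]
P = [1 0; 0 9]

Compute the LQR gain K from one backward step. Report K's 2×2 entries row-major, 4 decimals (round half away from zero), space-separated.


1.5904 -1.0664 0.2362 -0.8266

BᵀP = [1.0000 -18.0000; 2.0000 -18.0000]
S = R + BᵀPB = [2 0; 0 1/2] + [37.0000 38.0000; 38.0000 40.0000] = [39.0000 38.0000; 38.0000 40.5000]
BᵀPA = [71.0000 -73.0000; 70.0000 -74.0000]
K = S⁻¹·BᵀPA = [1.5904 -1.0664; 0.2362 -0.8266]
A−BK = [-3.0627 1.7196; -0.3469 0.2140]
AᵀP(A−BK) = [15.5498 -9.4244; -9.4244 5.9852]
P' = Q + AᵀP(A−BK) = [23.5498 -13.4244; -13.4244 9.9852]
tr(P') = 33.5351


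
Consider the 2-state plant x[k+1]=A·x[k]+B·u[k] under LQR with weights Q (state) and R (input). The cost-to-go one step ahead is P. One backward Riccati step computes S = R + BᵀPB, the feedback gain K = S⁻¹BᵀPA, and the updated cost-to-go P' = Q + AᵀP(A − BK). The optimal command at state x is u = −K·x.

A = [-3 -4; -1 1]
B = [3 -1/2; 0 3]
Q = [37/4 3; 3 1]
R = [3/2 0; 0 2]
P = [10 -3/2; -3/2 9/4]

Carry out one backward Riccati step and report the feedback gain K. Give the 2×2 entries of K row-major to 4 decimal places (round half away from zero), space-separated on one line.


BᵀP = [30.0000 -4.5000; -9.5000 7.5000]
S = R + BᵀPB = [3/2 0; 0 2] + [90.0000 -28.5000; -28.5000 27.2500] = [91.5000 -28.5000; -28.5000 29.2500]
BᵀPA = [-85.5000 -124.5000; 21.0000 45.5000]
K = S⁻¹·BᵀPA = [-1.0205 -1.2579; -0.2764 0.3299]
A−BK = [-0.0766 -0.0614; -0.1708 0.0103]
AᵀP(A−BK) = [1.8001 1.7717; 1.7717 2.6309]
P' = Q + AᵀP(A−BK) = [11.0501 4.7717; 4.7717 3.6309]
tr(P') = 14.6810

-1.0205 -1.2579 -0.2764 0.3299


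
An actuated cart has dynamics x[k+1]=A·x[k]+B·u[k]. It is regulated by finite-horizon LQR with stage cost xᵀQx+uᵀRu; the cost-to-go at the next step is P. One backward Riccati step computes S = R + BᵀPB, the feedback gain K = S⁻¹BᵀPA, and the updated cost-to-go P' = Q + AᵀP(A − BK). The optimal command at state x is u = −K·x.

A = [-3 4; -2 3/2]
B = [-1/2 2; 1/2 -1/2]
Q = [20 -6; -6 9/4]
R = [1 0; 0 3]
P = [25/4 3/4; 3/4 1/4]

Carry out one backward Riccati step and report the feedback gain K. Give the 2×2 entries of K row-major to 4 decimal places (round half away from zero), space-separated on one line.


0.7166 -0.9838 -1.3279 1.7045

BᵀP = [-2.7500 -0.2500; 12.1250 1.3750]
S = R + BᵀPB = [1 0; 0 3] + [1.2500 -5.3750; -5.3750 23.5625] = [2.2500 -5.3750; -5.3750 26.5625]
BᵀPA = [8.7500 -11.3750; -39.1250 50.5625]
K = S⁻¹·BᵀPA = [0.7166 -0.9838; -1.3279 1.7045]
A−BK = [0.0142 0.0992; -3.0223 2.8441]
AᵀP(A−BK) = [8.0243 -9.8300; -9.8300 12.1903]
P' = Q + AᵀP(A−BK) = [28.0243 -15.8300; -15.8300 14.4403]
tr(P') = 42.4646


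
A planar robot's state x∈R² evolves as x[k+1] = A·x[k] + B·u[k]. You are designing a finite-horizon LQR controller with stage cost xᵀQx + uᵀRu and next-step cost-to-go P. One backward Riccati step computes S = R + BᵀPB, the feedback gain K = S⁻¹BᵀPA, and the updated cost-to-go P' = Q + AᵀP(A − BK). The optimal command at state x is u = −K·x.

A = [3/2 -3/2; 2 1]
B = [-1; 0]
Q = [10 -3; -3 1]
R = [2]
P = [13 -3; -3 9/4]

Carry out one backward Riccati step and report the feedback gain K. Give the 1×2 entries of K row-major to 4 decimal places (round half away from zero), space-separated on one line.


-0.9000 1.5000

BᵀP = [-13.0000 3.0000]
S = R + BᵀPB = [2] + [13.0000] = [15.0000]
BᵀPA = [-13.5000 22.5000]
K = S⁻¹·BᵀPA = [-0.9000 1.5000]
A−BK = [0.6000 0.0000; 2.0000 1.0000]
AᵀP(A−BK) = [8.1000 0.0000; 0.0000 6.7500]
P' = Q + AᵀP(A−BK) = [18.1000 -3.0000; -3.0000 7.7500]
tr(P') = 25.8500


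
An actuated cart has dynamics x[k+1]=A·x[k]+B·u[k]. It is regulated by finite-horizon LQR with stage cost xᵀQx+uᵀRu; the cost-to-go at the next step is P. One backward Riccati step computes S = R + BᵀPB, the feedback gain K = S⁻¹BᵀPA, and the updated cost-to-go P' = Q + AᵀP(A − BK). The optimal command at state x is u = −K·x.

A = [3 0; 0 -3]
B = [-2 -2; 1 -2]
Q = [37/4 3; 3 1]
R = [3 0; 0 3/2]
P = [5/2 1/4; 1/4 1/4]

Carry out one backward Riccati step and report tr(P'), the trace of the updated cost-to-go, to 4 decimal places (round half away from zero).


BᵀP = [-4.7500 -0.2500; -5.5000 -1.0000]
S = R + BᵀPB = [3 0; 0 3/2] + [9.2500 10.0000; 10.0000 13.0000] = [12.2500 10.0000; 10.0000 14.5000]
BᵀPA = [-14.2500 0.7500; -16.5000 3.0000]
K = S⁻¹·BᵀPA = [-0.5362 -0.2464; -0.7681 0.3768]
A−BK = [0.3913 0.2609; -1.0000 -2.0000]
AᵀP(A−BK) = [2.1848 0.4565; 0.4565 1.3043]
P' = Q + AᵀP(A−BK) = [11.4348 3.4565; 3.4565 2.3043]
tr(P') = 13.7391

13.7391


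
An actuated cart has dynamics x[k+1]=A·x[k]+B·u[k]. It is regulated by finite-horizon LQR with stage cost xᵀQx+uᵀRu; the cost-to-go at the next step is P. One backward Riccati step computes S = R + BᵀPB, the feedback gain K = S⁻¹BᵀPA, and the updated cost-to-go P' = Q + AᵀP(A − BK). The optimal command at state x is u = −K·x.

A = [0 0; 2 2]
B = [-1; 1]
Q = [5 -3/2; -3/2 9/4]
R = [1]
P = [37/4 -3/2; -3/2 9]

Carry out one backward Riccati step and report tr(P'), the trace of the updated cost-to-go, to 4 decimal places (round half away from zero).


BᵀP = [-10.7500 10.5000]
S = R + BᵀPB = [1] + [21.2500] = [22.2500]
BᵀPA = [21.0000 21.0000]
K = S⁻¹·BᵀPA = [0.9438 0.9438]
A−BK = [0.9438 0.9438; 1.0562 1.0562]
AᵀP(A−BK) = [16.1798 16.1798; 16.1798 16.1798]
P' = Q + AᵀP(A−BK) = [21.1798 14.6798; 14.6798 18.4298]
tr(P') = 39.6096

39.6096


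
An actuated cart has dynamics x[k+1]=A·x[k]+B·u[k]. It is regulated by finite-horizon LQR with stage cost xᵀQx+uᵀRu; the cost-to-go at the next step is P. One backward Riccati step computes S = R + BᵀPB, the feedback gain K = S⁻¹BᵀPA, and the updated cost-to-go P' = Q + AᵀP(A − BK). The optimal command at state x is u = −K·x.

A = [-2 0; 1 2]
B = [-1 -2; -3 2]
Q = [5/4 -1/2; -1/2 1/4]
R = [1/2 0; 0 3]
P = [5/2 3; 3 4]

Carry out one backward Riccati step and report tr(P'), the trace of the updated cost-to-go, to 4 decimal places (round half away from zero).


BᵀP = [-11.5000 -15.0000; 1.0000 2.0000]
S = R + BᵀPB = [1/2 0; 0 3] + [56.5000 -7.0000; -7.0000 2.0000] = [57.0000 -7.0000; -7.0000 5.0000]
BᵀPA = [8.0000 -30.0000; 0.0000 4.0000]
K = S⁻¹·BᵀPA = [0.1695 -0.5169; 0.2373 0.0763]
A−BK = [-1.3559 -0.3644; 1.0339 0.2966]
AᵀP(A−BK) = [0.6441 0.1356; 0.1356 0.1864]
P' = Q + AᵀP(A−BK) = [1.8941 -0.3644; -0.3644 0.4364]
tr(P') = 2.3305

2.3305


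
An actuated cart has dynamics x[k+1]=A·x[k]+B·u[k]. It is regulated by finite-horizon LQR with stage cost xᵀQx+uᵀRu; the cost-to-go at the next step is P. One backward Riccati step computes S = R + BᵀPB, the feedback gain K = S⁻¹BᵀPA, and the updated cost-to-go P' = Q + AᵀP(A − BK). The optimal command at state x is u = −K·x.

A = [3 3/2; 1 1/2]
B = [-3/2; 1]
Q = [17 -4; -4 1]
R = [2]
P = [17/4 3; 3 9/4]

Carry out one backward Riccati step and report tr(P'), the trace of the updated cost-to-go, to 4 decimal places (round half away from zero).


BᵀP = [-3.3750 -2.2500]
S = R + BᵀPB = [2] + [2.8125] = [4.8125]
BᵀPA = [-12.3750 -6.1875]
K = S⁻¹·BᵀPA = [-2.5714 -1.2857]
A−BK = [-0.8571 -0.4286; 3.5714 1.7857]
AᵀP(A−BK) = [26.6786 13.3393; 13.3393 6.6696]
P' = Q + AᵀP(A−BK) = [43.6786 9.3393; 9.3393 7.6696]
tr(P') = 51.3482

51.3482


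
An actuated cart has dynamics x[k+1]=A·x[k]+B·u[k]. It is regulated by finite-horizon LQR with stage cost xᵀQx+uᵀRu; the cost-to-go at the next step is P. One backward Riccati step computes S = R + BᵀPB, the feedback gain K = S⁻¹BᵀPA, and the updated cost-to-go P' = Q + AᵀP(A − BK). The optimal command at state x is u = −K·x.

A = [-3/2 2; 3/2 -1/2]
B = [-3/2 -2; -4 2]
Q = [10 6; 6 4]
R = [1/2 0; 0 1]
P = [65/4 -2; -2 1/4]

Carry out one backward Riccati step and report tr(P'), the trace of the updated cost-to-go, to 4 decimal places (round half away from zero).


BᵀP = [-16.3750 2.0000; -36.5000 4.5000]
S = R + BᵀPB = [1/2 0; 0 1] + [16.5625 36.7500; 36.7500 82.0000] = [17.0625 36.7500; 36.7500 83.0000]
BᵀPA = [27.5625 -33.7500; 61.5000 -75.2500]
K = S⁻¹·BᵀPA = [0.4200 -0.5457; 0.5550 -0.6650]
A−BK = [0.2400 -0.1486; 2.0700 -1.3529]
AᵀP(A−BK) = [0.4163 -0.4988; -0.4988 0.6034]
P' = Q + AᵀP(A−BK) = [10.4163 5.5013; 5.5013 4.6034]
tr(P') = 15.0196

15.0196


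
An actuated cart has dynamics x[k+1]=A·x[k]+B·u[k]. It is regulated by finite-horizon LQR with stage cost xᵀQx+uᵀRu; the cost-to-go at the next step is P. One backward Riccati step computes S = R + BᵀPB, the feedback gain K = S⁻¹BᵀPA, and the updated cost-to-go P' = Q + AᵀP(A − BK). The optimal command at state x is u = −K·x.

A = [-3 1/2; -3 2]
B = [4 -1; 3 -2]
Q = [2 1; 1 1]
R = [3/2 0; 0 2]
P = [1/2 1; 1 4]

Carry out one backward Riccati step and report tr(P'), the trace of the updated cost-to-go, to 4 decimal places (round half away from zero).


4.7837

BᵀP = [5.0000 16.0000; -2.5000 -9.0000]
S = R + BᵀPB = [3/2 0; 0 2] + [68.0000 -37.0000; -37.0000 20.5000] = [69.5000 -37.0000; -37.0000 22.5000]
BᵀPA = [-63.0000 34.5000; 34.5000 -19.2500]
K = S⁻¹·BᵀPA = [-0.7240 0.3286; 0.3427 -0.3151]
A−BK = [0.2388 -1.1297; -0.1425 0.3838]
AᵀP(A−BK) = [1.0629 -0.6739; -0.6739 0.7208]
P' = Q + AᵀP(A−BK) = [3.0629 0.3261; 0.3261 1.7208]
tr(P') = 4.7837


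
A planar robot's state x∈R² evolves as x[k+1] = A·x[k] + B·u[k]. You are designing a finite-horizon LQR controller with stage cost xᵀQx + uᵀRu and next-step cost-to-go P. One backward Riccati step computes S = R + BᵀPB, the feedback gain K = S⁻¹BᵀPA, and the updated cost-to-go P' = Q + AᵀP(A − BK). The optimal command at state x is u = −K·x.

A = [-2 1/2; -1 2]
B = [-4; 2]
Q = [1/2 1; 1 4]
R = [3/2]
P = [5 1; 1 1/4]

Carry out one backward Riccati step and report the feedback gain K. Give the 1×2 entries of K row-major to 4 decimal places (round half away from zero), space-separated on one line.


0.5940 -0.2406

BᵀP = [-18.0000 -3.5000]
S = R + BᵀPB = [3/2] + [65.0000] = [66.5000]
BᵀPA = [39.5000 -16.0000]
K = S⁻¹·BᵀPA = [0.5940 -0.2406]
A−BK = [0.3759 -0.4624; -2.1880 2.4812]
AᵀP(A−BK) = [0.7876 -0.4962; -0.4962 0.4004]
P' = Q + AᵀP(A−BK) = [1.2876 0.5038; 0.5038 4.4004]
tr(P') = 5.6880


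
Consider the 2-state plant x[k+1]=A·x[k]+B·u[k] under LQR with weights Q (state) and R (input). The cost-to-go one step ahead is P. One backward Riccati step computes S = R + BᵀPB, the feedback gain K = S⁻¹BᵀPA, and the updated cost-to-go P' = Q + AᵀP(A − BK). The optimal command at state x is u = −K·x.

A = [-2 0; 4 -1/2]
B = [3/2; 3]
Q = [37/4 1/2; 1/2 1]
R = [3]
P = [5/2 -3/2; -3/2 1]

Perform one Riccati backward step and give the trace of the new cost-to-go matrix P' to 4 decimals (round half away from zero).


55.5568

BᵀP = [-0.7500 0.7500]
S = R + BᵀPB = [3] + [1.1250] = [4.1250]
BᵀPA = [4.5000 -0.3750]
K = S⁻¹·BᵀPA = [1.0909 -0.0909]
A−BK = [-3.6364 0.1364; 0.7273 -0.2273]
AᵀP(A−BK) = [45.0909 -3.0909; -3.0909 0.2159]
P' = Q + AᵀP(A−BK) = [54.3409 -2.5909; -2.5909 1.2159]
tr(P') = 55.5568


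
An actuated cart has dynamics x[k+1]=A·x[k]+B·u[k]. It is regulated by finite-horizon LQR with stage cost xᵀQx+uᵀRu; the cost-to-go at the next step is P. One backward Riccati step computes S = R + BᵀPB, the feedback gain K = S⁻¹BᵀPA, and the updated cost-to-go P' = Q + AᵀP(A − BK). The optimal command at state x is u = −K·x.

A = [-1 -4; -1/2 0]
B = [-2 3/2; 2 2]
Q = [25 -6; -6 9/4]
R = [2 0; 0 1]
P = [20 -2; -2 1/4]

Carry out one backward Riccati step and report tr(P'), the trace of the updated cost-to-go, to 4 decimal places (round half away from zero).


31.3252

BᵀP = [-44.0000 4.5000; 26.0000 -2.5000]
S = R + BᵀPB = [2 0; 0 1] + [97.0000 -57.0000; -57.0000 34.0000] = [99.0000 -57.0000; -57.0000 35.0000]
BᵀPA = [41.7500 176.0000; -24.7500 -104.0000]
K = S⁻¹·BᵀPA = [0.2338 1.0741; -0.3264 -1.2222]
A−BK = [-0.0428 -0.0185; -0.3148 0.2963]
AᵀP(A−BK) = [0.2234 0.9074; 0.9074 3.8519]
P' = Q + AᵀP(A−BK) = [25.2234 -5.0926; -5.0926 6.1019]
tr(P') = 31.3252


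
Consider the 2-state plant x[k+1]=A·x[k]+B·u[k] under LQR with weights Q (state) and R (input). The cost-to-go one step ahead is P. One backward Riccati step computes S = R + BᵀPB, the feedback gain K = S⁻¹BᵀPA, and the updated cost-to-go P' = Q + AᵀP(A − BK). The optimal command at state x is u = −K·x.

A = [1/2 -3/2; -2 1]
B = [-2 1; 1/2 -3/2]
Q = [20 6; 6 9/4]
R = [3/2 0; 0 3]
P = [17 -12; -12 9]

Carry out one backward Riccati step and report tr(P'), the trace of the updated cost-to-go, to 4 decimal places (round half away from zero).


BᵀP = [-40.0000 28.5000; 35.0000 -25.5000]
S = R + BᵀPB = [3/2 0; 0 3] + [94.2500 -82.7500; -82.7500 73.2500] = [95.7500 -82.7500; -82.7500 76.2500]
BᵀPA = [-77.0000 88.5000; 68.5000 -78.0000]
K = S⁻¹·BᵀPA = [-0.4475 0.6476; 0.4127 -0.3201]
A−BK = [-0.8077 0.1154; -1.1572 0.1960]
AᵀP(A−BK) = [1.5217 -0.9547; -0.9547 0.9659]
P' = Q + AᵀP(A−BK) = [21.5217 5.0453; 5.0453 3.2159]
tr(P') = 24.7376

24.7376


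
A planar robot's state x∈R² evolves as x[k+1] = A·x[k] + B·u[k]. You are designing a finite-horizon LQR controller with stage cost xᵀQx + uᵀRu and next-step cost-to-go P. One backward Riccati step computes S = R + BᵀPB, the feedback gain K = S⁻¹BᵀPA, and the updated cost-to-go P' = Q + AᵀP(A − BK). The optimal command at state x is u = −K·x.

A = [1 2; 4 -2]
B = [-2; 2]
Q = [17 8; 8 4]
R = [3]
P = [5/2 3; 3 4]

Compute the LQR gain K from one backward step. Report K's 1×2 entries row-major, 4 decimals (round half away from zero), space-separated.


BᵀP = [1.0000 2.0000]
S = R + BᵀPB = [3] + [2.0000] = [5.0000]
BᵀPA = [9.0000 -2.0000]
K = S⁻¹·BᵀPA = [1.8000 -0.4000]
A−BK = [4.6000 1.2000; 0.4000 -1.2000]
AᵀP(A−BK) = [74.3000 -5.4000; -5.4000 1.2000]
P' = Q + AᵀP(A−BK) = [91.3000 2.6000; 2.6000 5.2000]
tr(P') = 96.5000

1.8000 -0.4000


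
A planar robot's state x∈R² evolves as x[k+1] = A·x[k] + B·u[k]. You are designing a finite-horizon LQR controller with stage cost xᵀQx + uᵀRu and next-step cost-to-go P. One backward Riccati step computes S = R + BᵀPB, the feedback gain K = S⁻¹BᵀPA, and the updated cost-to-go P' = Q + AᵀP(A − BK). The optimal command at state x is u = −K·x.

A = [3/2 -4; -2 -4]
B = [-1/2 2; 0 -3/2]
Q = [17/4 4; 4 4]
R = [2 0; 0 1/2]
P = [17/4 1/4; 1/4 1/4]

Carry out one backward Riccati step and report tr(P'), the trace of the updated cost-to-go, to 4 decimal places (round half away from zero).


22.5605

BᵀP = [-2.1250 -0.1250; 8.1250 0.1250]
S = R + BᵀPB = [2 0; 0 1/2] + [1.0625 -4.0625; -4.0625 16.0625] = [3.0625 -4.0625; -4.0625 16.5625]
BᵀPA = [-2.9375 9.0000; 11.9375 -33.0000]
K = S⁻¹·BᵀPA = [-0.0046 0.4384; 0.7196 -1.8849]
A−BK = [0.0584 -0.0110; -0.9205 -6.8274]
AᵀP(A−BK) = [0.4584 0.7890; 0.7890 13.8521]
P' = Q + AᵀP(A−BK) = [4.7084 4.7890; 4.7890 17.8521]
tr(P') = 22.5605


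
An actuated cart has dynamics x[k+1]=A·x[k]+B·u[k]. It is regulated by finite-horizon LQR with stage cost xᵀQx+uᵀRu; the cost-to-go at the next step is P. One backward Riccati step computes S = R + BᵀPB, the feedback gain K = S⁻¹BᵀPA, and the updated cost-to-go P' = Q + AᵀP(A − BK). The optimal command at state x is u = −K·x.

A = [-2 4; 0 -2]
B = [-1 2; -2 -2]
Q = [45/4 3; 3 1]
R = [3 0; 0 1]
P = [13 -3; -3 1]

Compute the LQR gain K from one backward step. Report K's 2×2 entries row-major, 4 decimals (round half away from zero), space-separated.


BᵀP = [-7.0000 1.0000; 32.0000 -8.0000]
S = R + BᵀPB = [3 0; 0 1] + [5.0000 -16.0000; -16.0000 80.0000] = [8.0000 -16.0000; -16.0000 81.0000]
BᵀPA = [14.0000 -30.0000; -64.0000 144.0000]
K = S⁻¹·BᵀPA = [0.2806 -0.3214; -0.7347 1.7143]
A−BK = [-0.2500 0.2500; -0.9082 0.7857]
AᵀP(A−BK) = [1.0510 -1.7857; -1.7857 3.5000]
P' = Q + AᵀP(A−BK) = [12.3010 1.2143; 1.2143 4.5000]
tr(P') = 16.8010

0.2806 -0.3214 -0.7347 1.7143


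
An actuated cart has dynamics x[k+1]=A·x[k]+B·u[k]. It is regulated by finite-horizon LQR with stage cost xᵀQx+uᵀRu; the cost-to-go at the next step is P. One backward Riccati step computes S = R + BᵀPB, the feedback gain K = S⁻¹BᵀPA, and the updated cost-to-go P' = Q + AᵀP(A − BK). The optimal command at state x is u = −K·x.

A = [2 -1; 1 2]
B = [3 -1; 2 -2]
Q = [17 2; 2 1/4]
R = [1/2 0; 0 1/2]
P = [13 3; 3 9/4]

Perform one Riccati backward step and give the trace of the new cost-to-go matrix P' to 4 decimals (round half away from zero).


BᵀP = [45.0000 13.5000; -19.0000 -7.5000]
S = R + BᵀPB = [1/2 0; 0 1/2] + [162.0000 -72.0000; -72.0000 34.0000] = [162.5000 -72.0000; -72.0000 34.5000]
BᵀPA = [103.5000 -18.0000; -45.5000 4.0000]
K = S⁻¹·BᵀPA = [0.6980 -0.7886; 0.1380 -1.5299]
A−BK = [0.0438 -0.1640; -0.1202 0.5175]
AᵀP(A−BK) = [0.2790 -0.4870; -0.4870 1.9242]
P' = Q + AᵀP(A−BK) = [17.2790 1.5130; 1.5130 2.1742]
tr(P') = 19.4532

19.4532


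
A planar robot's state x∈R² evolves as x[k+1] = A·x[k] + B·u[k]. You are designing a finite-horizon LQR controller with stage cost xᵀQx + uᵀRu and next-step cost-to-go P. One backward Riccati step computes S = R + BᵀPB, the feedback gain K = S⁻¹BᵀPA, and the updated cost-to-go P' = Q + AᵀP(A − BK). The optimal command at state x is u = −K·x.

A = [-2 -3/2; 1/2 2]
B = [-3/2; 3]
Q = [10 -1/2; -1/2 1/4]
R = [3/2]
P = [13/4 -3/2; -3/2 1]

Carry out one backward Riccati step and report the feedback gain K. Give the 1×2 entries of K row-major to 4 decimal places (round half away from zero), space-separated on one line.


0.6826 0.7844

BᵀP = [-9.3750 5.2500]
S = R + BᵀPB = [3/2] + [29.8125] = [31.3125]
BᵀPA = [21.3750 24.5625]
K = S⁻¹·BᵀPA = [0.6826 0.7844]
A−BK = [-0.9760 -0.3234; -1.5479 -0.3533]
AᵀP(A−BK) = [1.6587 1.1078; 1.1078 1.0449]
P' = Q + AᵀP(A−BK) = [11.6587 0.6078; 0.6078 1.2949]
tr(P') = 12.9536


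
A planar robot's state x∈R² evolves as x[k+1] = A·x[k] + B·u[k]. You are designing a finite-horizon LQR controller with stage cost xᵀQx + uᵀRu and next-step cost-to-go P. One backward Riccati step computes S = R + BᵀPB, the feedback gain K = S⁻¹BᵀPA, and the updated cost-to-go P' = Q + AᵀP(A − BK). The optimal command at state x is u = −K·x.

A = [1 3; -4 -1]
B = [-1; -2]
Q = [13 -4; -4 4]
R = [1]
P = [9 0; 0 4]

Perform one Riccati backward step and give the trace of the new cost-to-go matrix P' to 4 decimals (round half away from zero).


BᵀP = [-9.0000 -8.0000]
S = R + BᵀPB = [1] + [25.0000] = [26.0000]
BᵀPA = [23.0000 -19.0000]
K = S⁻¹·BᵀPA = [0.8846 -0.7308]
A−BK = [1.8846 2.2692; -2.2308 -2.4615]
AᵀP(A−BK) = [52.6538 59.8077; 59.8077 71.1154]
P' = Q + AᵀP(A−BK) = [65.6538 55.8077; 55.8077 75.1154]
tr(P') = 140.7692

140.7692


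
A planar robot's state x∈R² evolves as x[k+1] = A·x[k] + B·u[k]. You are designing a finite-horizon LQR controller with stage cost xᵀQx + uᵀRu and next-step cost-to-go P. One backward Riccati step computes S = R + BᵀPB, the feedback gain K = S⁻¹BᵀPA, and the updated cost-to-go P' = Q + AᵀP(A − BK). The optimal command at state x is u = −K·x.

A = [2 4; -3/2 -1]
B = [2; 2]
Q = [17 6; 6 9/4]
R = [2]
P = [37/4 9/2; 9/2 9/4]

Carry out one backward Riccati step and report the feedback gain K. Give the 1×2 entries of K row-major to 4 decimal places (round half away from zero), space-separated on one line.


0.4137 1.1488

BᵀP = [27.5000 13.5000]
S = R + BᵀPB = [2] + [82.0000] = [84.0000]
BᵀPA = [34.7500 96.5000]
K = S⁻¹·BᵀPA = [0.4137 1.1488]
A−BK = [1.1726 1.7024; -2.3274 -3.2976]
AᵀP(A−BK) = [0.6868 1.4539; 1.4539 3.3899]
P' = Q + AᵀP(A−BK) = [17.6868 7.4539; 7.4539 5.6399]
tr(P') = 23.3266


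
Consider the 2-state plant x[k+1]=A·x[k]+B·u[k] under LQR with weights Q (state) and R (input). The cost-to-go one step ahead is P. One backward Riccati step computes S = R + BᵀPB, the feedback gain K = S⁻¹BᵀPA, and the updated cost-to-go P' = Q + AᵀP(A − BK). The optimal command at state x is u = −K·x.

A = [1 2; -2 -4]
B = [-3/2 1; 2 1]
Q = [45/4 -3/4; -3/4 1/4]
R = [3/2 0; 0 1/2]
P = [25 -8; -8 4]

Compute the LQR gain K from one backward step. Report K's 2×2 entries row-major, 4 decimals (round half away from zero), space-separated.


-0.8147 -1.6293 -0.1697 -0.3395

BᵀP = [-53.5000 20.0000; 17.0000 -4.0000]
S = R + BᵀPB = [3/2 0; 0 1/2] + [120.2500 -33.5000; -33.5000 13.0000] = [121.7500 -33.5000; -33.5000 13.5000]
BᵀPA = [-93.5000 -187.0000; 25.0000 50.0000]
K = S⁻¹·BᵀPA = [-0.8147 -1.6293; -0.1697 -0.3395]
A−BK = [-0.0523 -0.1045; -0.2009 -0.4018]
AᵀP(A−BK) = [1.0717 2.1434; 2.1434 4.2867]
P' = Q + AᵀP(A−BK) = [12.3217 1.3934; 1.3934 4.5367]
tr(P') = 16.8584


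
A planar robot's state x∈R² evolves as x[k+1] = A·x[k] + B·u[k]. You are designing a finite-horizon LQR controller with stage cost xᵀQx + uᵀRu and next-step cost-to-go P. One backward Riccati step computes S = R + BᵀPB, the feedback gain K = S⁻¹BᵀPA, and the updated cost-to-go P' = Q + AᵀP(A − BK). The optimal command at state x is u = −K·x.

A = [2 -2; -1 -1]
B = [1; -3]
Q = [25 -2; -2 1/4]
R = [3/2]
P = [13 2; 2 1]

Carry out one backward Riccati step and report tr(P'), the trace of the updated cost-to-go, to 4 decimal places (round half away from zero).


96.9891

BᵀP = [7.0000 -1.0000]
S = R + BᵀPB = [3/2] + [10.0000] = [11.5000]
BᵀPA = [15.0000 -13.0000]
K = S⁻¹·BᵀPA = [1.3043 -1.1304]
A−BK = [0.6957 -0.8696; 2.9130 -4.3913]
AᵀP(A−BK) = [25.4348 -34.0435; -34.0435 46.3043]
P' = Q + AᵀP(A−BK) = [50.4348 -36.0435; -36.0435 46.5543]
tr(P') = 96.9891


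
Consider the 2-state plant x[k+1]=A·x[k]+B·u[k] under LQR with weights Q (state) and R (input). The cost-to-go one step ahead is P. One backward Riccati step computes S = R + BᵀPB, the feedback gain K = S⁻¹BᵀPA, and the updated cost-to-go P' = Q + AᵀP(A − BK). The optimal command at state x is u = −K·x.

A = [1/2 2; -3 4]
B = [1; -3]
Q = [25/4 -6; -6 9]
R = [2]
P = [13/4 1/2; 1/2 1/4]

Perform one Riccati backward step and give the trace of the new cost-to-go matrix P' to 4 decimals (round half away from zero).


BᵀP = [1.7500 -0.2500]
S = R + BᵀPB = [2] + [2.5000] = [4.5000]
BᵀPA = [1.6250 2.5000]
K = S⁻¹·BᵀPA = [0.3611 0.5556]
A−BK = [0.1389 1.4444; -1.9167 5.6667]
AᵀP(A−BK) = [0.9757 -2.6528; -2.6528 23.6111]
P' = Q + AᵀP(A−BK) = [7.2257 -8.6528; -8.6528 32.6111]
tr(P') = 39.8368

39.8368


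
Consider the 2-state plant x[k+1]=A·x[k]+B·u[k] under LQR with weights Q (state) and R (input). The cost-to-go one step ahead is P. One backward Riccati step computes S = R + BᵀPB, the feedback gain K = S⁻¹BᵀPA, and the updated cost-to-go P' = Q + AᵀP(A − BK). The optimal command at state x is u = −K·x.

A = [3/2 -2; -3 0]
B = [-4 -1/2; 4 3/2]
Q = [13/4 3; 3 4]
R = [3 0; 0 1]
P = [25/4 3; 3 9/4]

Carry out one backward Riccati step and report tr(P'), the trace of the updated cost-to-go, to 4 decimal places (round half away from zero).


BᵀP = [-13.0000 -3.0000; 1.3750 1.8750]
S = R + BᵀPB = [3 0; 0 1] + [40.0000 2.0000; 2.0000 2.1250] = [43.0000 2.0000; 2.0000 3.1250]
BᵀPA = [-10.5000 26.0000; -3.5625 -2.7500]
K = S⁻¹·BᵀPA = [-0.1970 0.6654; -1.0139 -1.3058]
A−BK = [0.2049 0.0086; -0.6910 -0.7028]
AᵀP(A−BK) = [1.6317 1.5845; 1.5845 4.1088]
P' = Q + AᵀP(A−BK) = [4.8817 4.5845; 4.5845 8.1088]
tr(P') = 12.9905

12.9905


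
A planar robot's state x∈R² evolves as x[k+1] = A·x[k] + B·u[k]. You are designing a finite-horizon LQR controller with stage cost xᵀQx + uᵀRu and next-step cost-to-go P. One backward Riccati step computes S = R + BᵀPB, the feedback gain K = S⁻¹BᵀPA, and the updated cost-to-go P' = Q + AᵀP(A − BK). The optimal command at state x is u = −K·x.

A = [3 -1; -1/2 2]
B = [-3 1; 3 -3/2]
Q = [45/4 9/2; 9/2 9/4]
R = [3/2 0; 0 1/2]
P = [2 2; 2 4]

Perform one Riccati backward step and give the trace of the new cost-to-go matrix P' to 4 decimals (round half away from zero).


22.8429

BᵀP = [0.0000 6.0000; -1.0000 -4.0000]
S = R + BᵀPB = [3/2 0; 0 1/2] + [18.0000 -9.0000; -9.0000 5.0000] = [19.5000 -9.0000; -9.0000 5.5000]
BᵀPA = [-3.0000 12.0000; -1.0000 -7.0000]
K = S⁻¹·BᵀPA = [-0.9714 0.1143; -1.7714 -1.0857]
A−BK = [1.8571 0.4286; -0.2429 0.0286]
AᵀP(A−BK) = [8.3143 2.2571; 2.2571 1.0286]
P' = Q + AᵀP(A−BK) = [19.5643 6.7571; 6.7571 3.2786]
tr(P') = 22.8429


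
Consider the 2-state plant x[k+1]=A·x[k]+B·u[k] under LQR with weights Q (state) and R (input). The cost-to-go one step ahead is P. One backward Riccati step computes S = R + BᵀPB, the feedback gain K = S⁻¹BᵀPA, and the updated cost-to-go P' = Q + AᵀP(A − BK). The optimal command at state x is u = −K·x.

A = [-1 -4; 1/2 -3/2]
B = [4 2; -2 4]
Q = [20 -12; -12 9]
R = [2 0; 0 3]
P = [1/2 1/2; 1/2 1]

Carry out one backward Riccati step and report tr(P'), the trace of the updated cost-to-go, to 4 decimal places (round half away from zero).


31.0176

BᵀP = [1.0000 0.0000; 3.0000 5.0000]
S = R + BᵀPB = [2 0; 0 3] + [4.0000 2.0000; 2.0000 26.0000] = [6.0000 2.0000; 2.0000 29.0000]
BᵀPA = [-1.0000 -4.0000; -0.5000 -19.5000]
K = S⁻¹·BᵀPA = [-0.1647 -0.4529; -0.0059 -0.6412]
A−BK = [-0.3294 -0.9059; 0.1941 0.1588]
AᵀP(A−BK) = [0.0824 0.2265; 0.2265 1.9353]
P' = Q + AᵀP(A−BK) = [20.0824 -11.7735; -11.7735 10.9353]
tr(P') = 31.0176


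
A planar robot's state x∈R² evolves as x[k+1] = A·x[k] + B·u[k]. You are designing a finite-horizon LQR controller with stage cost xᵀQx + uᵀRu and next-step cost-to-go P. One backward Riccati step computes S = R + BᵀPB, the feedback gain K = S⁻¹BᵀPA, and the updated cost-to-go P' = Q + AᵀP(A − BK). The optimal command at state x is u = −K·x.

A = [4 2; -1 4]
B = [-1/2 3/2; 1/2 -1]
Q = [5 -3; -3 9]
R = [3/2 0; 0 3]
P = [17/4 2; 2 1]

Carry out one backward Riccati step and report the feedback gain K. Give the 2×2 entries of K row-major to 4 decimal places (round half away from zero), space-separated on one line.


-0.9632 -0.9962 1.8983 2.0584

BᵀP = [-1.1250 -0.5000; 4.3750 2.0000]
S = R + BᵀPB = [3/2 0; 0 3] + [0.3125 -1.1875; -1.1875 4.5625] = [1.8125 -1.1875; -1.1875 7.5625]
BᵀPA = [-4.0000 -4.2500; 15.5000 16.7500]
K = S⁻¹·BᵀPA = [-0.9632 -0.9962; 1.8983 2.0584]
A−BK = [0.6709 -1.5858; 1.3799 6.5565]
AᵀP(A−BK) = [19.7230 22.1093; 22.1093 26.2872]
P' = Q + AᵀP(A−BK) = [24.7230 19.1093; 19.1093 35.2872]
tr(P') = 60.0102
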